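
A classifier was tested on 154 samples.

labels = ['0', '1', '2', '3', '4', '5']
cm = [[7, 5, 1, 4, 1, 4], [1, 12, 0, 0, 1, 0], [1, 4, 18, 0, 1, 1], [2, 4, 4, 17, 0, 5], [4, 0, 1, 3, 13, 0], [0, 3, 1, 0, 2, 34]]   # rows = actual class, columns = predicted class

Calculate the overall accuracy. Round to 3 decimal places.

Accuracy = trace / total = (7+12+18+17+13+34=101) / 154 = 101/154 = 0.656

0.656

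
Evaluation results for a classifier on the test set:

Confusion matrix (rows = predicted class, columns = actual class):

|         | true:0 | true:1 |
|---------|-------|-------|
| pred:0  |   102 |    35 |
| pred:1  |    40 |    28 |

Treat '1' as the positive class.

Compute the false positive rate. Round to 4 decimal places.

0.2817

FPR = FP/(FP+TN) = 40/(40+102) = 0.2817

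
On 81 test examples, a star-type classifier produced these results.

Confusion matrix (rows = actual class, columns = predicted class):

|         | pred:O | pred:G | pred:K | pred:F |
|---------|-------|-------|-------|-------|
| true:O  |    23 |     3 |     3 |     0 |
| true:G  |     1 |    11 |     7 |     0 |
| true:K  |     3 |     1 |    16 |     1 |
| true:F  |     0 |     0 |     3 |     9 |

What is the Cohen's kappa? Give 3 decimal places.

0.626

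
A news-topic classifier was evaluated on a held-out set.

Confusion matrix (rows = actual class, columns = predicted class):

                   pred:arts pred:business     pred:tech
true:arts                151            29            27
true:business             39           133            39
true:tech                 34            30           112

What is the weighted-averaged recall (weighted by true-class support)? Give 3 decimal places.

0.667

Per-class recall (TP/(TP+FN)):
  arts: TP=151, FN=29+27=56 → 151/207 = 0.7295
  business: TP=133, FN=39+39=78 → 133/211 = 0.6303
  tech: TP=112, FN=34+30=64 → 112/176 = 0.6364
Weighted-recall = Σ (supportᵢ/N)·recallᵢ with N=594: (207/594)·0.7295 + (211/594)·0.6303 + (176/594)·0.6364 = 0.667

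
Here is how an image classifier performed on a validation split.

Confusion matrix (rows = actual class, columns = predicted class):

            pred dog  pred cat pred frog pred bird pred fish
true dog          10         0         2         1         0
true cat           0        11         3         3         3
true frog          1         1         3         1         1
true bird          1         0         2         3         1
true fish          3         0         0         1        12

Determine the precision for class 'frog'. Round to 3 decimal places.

0.300

precision = TP/(TP+FP).
frog: TP=3, FP=2+3+2+0=7 → 3/10 = 0.3000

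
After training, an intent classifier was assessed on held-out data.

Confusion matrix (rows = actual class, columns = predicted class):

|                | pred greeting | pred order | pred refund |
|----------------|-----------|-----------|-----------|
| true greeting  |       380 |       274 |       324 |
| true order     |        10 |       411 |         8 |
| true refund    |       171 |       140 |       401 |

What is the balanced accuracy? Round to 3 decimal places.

Balanced accuracy = mean of per-class recall.
  greeting: recall = 380/978 = 0.3885
  order: recall = 411/429 = 0.9580
  refund: recall = 401/712 = 0.5632
Mean = (0.3885 + 0.9580 + 0.5632) / 3 = 0.637

0.637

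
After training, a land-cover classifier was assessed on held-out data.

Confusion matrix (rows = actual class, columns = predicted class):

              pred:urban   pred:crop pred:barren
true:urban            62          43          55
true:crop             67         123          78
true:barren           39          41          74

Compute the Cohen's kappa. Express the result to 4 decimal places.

Observed agreement pₒ = trace/N = 259/582 = 0.44502
Expected agreement pₑ = Σ (rowᵢ·colᵢ)/N² = (160·168 + 268·207 + 154·207)/582² = 0.33725
κ = (pₒ − pₑ)/(1 − pₑ) = (0.44502 − 0.33725)/(1 − 0.33725) = 0.1626

0.1626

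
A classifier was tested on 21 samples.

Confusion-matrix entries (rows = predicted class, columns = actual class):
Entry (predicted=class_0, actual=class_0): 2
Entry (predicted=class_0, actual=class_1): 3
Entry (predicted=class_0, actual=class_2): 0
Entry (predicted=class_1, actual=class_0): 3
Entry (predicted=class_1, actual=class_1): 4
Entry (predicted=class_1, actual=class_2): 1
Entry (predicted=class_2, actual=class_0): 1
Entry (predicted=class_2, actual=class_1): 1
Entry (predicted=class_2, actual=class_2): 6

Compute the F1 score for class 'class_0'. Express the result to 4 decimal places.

0.3636

Take TP from the diagonal, FP from the rest of the 'class_0' prediction marginal, FN from the rest of the 'class_0' actual marginal.
F1 score = 2·TP/(2·TP+FP+FN).
class_0: TP=2, FP=3+0=3, FN=3+1=4 → 4/11 = 0.36364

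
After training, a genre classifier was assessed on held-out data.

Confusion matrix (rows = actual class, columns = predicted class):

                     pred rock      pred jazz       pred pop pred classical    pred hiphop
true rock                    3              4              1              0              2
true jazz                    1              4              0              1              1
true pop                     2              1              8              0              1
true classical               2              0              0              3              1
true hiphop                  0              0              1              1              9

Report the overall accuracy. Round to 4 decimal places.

Accuracy = trace / total = (3+4+8+3+9=27) / 46 = 27/46 = 0.5870

0.5870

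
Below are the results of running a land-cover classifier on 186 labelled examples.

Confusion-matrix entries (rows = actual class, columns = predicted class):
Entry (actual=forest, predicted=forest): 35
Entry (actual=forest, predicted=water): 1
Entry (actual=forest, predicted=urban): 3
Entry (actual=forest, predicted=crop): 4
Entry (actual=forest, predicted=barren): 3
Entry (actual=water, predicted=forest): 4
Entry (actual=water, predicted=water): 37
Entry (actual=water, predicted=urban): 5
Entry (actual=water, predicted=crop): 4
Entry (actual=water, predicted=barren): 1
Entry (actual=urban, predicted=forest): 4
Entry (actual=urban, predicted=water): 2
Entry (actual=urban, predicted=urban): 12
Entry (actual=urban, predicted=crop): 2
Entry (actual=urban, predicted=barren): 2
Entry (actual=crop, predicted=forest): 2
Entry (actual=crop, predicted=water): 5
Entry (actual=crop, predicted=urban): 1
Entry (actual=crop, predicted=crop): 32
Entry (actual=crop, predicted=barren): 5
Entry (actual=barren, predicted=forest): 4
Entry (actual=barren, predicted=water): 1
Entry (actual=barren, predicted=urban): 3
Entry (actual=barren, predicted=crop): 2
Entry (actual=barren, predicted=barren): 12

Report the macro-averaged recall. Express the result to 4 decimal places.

Per-class recall (TP/(TP+FN)):
  forest: TP=35, FN=1+3+4+3=11 → 35/46 = 0.76087
  water: TP=37, FN=4+5+4+1=14 → 37/51 = 0.72549
  urban: TP=12, FN=4+2+2+2=10 → 12/22 = 0.54545
  crop: TP=32, FN=2+5+1+5=13 → 32/45 = 0.71111
  barren: TP=12, FN=4+1+3+2=10 → 12/22 = 0.54545
Macro-recall = mean = (0.76087 + 0.72549 + 0.54545 + 0.71111 + 0.54545) / 5 = 0.6577

0.6577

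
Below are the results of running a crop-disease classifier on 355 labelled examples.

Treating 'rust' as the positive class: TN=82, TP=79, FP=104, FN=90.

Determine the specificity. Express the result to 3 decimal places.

0.441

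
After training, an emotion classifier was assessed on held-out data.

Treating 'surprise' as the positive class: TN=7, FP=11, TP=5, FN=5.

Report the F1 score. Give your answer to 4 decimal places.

Precision = TP/(TP+FP) = 5/16 = 0.3125
Recall = TP/(TP+FN) = 5/10 = 0.5000
F1 = 2·TP/(2·TP+FP+FN) = 10/26 = 0.3846

0.3846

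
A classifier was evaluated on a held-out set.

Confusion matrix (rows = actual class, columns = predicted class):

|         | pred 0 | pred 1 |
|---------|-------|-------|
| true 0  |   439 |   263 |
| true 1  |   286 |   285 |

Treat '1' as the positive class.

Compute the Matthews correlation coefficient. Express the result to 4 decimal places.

MCC = (TP·TN − FP·FN) / √((TP+FP)(TP+FN)(TN+FP)(TN+FN))
Numerator = 285·439 − 263·286 = 49897
Denominator = √(548·571·702·725) = √159254526600 = 399067.0703
MCC = 49897 / 399067.0703 = 0.1250

0.1250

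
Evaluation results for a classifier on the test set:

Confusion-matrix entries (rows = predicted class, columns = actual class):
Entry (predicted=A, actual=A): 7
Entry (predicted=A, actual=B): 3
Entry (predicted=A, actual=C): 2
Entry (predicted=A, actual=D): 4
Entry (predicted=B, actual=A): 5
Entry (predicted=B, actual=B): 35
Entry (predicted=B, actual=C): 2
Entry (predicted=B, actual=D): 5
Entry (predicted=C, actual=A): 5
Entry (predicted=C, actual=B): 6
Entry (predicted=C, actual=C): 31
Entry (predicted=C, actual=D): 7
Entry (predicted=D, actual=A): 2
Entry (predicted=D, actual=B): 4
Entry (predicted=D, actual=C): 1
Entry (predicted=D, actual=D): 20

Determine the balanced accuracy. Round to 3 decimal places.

0.629

Balanced accuracy = mean of per-class recall.
  A: recall = 7/19 = 0.3684
  B: recall = 35/48 = 0.7292
  C: recall = 31/36 = 0.8611
  D: recall = 20/36 = 0.5556
Mean = (0.3684 + 0.7292 + 0.8611 + 0.5556) / 4 = 0.629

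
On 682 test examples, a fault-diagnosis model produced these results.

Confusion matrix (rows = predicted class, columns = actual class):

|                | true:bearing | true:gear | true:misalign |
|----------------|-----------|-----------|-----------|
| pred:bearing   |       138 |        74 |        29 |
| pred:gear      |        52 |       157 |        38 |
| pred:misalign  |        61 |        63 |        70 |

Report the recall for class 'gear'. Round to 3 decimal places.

0.534

Treat 'gear' as positive and all other classes as negative.
recall = TP/(TP+FN).
gear: TP=157, FN=74+63=137 → 157/294 = 0.5340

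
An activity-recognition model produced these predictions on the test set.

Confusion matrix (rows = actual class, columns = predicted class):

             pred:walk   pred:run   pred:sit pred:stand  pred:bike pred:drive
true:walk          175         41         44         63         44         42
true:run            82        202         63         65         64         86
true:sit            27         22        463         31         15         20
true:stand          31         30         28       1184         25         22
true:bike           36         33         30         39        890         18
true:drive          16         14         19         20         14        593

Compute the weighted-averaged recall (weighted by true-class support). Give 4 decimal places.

0.7639

Per-class recall (TP/(TP+FN)):
  walk: TP=175, FN=41+44+63+44+42=234 → 175/409 = 0.42787
  run: TP=202, FN=82+63+65+64+86=360 → 202/562 = 0.35943
  sit: TP=463, FN=27+22+31+15+20=115 → 463/578 = 0.80104
  stand: TP=1184, FN=31+30+28+25+22=136 → 1184/1320 = 0.89697
  bike: TP=890, FN=36+33+30+39+18=156 → 890/1046 = 0.85086
  drive: TP=593, FN=16+14+19+20+14=83 → 593/676 = 0.87722
Weighted-recall = Σ (supportᵢ/N)·recallᵢ with N=4591: (409/4591)·0.42787 + (562/4591)·0.35943 + (578/4591)·0.80104 + (1320/4591)·0.89697 + (1046/4591)·0.85086 + (676/4591)·0.87722 = 0.7639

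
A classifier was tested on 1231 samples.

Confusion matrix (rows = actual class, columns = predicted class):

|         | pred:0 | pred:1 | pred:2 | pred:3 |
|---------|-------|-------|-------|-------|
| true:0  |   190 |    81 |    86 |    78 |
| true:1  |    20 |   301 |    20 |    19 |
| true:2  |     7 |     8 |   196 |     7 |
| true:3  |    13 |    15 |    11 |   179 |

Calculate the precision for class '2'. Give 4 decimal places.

0.6262

precision = TP/(TP+FP).
2: TP=196, FP=86+20+11=117 → 196/313 = 0.62620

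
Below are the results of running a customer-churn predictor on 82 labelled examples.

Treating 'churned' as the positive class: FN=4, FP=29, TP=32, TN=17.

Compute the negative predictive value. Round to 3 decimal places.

0.810

NPV = TN/(TN+FN) = 17/(17+4) = 0.810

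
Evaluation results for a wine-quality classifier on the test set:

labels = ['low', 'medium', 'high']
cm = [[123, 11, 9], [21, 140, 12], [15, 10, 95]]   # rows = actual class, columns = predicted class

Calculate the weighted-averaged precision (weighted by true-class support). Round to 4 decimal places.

0.8242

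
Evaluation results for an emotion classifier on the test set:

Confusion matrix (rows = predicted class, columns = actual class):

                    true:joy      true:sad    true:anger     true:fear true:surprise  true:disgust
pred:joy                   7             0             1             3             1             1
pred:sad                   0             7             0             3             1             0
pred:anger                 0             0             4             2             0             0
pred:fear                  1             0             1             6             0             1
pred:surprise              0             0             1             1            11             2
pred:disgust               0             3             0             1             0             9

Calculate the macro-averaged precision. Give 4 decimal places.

Per-class precision (TP/(TP+FP)):
  joy: TP=7, FP=0+1+3+1+1=6 → 7/13 = 0.53846
  sad: TP=7, FP=0+0+3+1+0=4 → 7/11 = 0.63636
  anger: TP=4, FP=0+0+2+0+0=2 → 4/6 = 0.66667
  fear: TP=6, FP=1+0+1+0+1=3 → 6/9 = 0.66667
  surprise: TP=11, FP=0+0+1+1+2=4 → 11/15 = 0.73333
  disgust: TP=9, FP=0+3+0+1+0=4 → 9/13 = 0.69231
Macro-precision = mean = (0.53846 + 0.63636 + 0.66667 + 0.66667 + 0.73333 + 0.69231) / 6 = 0.6556

0.6556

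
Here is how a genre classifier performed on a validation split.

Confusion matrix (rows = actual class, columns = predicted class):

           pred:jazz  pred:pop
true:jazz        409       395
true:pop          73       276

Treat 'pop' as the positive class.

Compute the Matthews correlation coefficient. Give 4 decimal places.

MCC = (TP·TN − FP·FN) / √((TP+FP)(TP+FN)(TN+FP)(TN+FN))
Numerator = 276·409 − 395·73 = 84049
Denominator = √(671·349·804·482) = √90750919512 = 301248.9328
MCC = 84049 / 301248.9328 = 0.2790

0.2790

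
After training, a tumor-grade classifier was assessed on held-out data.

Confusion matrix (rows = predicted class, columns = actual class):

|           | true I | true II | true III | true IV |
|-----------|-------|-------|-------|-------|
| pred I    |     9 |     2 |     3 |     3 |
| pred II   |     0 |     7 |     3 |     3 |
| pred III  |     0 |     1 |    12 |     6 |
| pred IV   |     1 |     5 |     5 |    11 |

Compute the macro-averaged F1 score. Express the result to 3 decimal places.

0.557

Per-class F1 score (2·TP/(2·TP+FP+FN)):
  I: TP=9, FP=2+3+3=8, FN=0+0+1=1 → 18/27 = 0.6667
  II: TP=7, FP=0+3+3=6, FN=2+1+5=8 → 14/28 = 0.5000
  III: TP=12, FP=0+1+6=7, FN=3+3+5=11 → 24/42 = 0.5714
  IV: TP=11, FP=1+5+5=11, FN=3+3+6=12 → 22/45 = 0.4889
Macro-F1 score = mean = (0.6667 + 0.5000 + 0.5714 + 0.4889) / 4 = 0.557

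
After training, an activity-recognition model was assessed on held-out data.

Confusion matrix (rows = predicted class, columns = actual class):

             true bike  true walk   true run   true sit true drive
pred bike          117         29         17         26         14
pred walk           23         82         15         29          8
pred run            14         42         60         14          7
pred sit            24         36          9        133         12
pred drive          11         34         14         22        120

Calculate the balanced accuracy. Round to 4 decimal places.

Balanced accuracy = mean of per-class recall.
  bike: recall = 117/189 = 0.61905
  walk: recall = 82/223 = 0.36771
  run: recall = 60/115 = 0.52174
  sit: recall = 133/224 = 0.59375
  drive: recall = 120/161 = 0.74534
Mean = (0.61905 + 0.36771 + 0.52174 + 0.59375 + 0.74534) / 5 = 0.5695

0.5695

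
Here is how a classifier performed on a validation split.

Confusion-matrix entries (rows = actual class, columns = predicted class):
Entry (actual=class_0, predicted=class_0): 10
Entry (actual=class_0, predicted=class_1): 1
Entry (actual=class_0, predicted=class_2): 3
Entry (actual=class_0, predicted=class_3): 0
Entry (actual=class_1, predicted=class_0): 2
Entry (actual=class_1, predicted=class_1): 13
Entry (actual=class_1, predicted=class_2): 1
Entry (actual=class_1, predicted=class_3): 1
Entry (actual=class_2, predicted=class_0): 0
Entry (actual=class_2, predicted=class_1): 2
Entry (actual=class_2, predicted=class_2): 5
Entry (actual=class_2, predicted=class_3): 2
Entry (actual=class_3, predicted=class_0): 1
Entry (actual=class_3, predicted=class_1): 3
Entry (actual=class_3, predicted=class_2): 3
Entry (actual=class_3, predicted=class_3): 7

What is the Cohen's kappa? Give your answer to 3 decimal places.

Observed agreement pₒ = trace/N = 35/54 = 0.6481
Expected agreement pₑ = Σ (rowᵢ·colᵢ)/N² = (14·13 + 17·19 + 9·12 + 14·10)/54² = 0.2582
κ = (pₒ − pₑ)/(1 − pₑ) = (0.6481 − 0.2582)/(1 − 0.2582) = 0.526

0.526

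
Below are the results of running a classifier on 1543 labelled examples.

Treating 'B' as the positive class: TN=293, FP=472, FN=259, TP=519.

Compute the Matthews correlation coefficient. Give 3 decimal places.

MCC = (TP·TN − FP·FN) / √((TP+FP)(TP+FN)(TN+FP)(TN+FN))
Numerator = 519·293 − 472·259 = 29819
Denominator = √(991·778·765·552) = √325577035440 = 570593.5817
MCC = 29819 / 570593.5817 = 0.052

0.052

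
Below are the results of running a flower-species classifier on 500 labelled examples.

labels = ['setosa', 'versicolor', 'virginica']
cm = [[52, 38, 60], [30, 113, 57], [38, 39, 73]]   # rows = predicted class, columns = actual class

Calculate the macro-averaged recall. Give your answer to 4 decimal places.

0.4708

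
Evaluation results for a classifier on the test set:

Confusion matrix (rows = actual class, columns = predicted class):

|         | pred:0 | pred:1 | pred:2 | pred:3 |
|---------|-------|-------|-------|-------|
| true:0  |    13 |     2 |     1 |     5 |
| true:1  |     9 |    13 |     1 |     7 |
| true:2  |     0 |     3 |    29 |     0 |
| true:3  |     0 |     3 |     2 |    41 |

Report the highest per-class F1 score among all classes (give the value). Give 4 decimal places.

0.8923

Per-class F1 score (2·TP/(2·TP+FP+FN)):
  0: TP=13, FP=9+0+0=9, FN=2+1+5=8 → 26/43 = 0.60465
  1: TP=13, FP=2+3+3=8, FN=9+1+7=17 → 26/51 = 0.50980
  2: TP=29, FP=1+1+2=4, FN=0+3+0=3 → 58/65 = 0.89231
  3: TP=41, FP=5+7+0=12, FN=0+3+2=5 → 82/99 = 0.82828
Highest is class '2' with F1 score = 0.8923.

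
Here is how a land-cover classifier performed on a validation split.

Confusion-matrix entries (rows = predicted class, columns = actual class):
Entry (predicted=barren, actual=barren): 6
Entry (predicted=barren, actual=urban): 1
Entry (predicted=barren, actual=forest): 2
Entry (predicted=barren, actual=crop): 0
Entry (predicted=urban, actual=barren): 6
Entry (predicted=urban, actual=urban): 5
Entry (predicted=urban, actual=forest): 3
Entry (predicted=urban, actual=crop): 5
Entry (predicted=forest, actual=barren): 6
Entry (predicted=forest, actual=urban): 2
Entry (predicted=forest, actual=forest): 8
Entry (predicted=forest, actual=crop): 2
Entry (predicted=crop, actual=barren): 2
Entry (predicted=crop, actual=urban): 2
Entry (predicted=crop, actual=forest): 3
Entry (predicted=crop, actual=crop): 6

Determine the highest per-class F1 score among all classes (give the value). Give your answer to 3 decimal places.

0.471

Per-class F1 score (2·TP/(2·TP+FP+FN)):
  barren: TP=6, FP=1+2+0=3, FN=6+6+2=14 → 12/29 = 0.4138
  urban: TP=5, FP=6+3+5=14, FN=1+2+2=5 → 10/29 = 0.3448
  forest: TP=8, FP=6+2+2=10, FN=2+3+3=8 → 16/34 = 0.4706
  crop: TP=6, FP=2+2+3=7, FN=0+5+2=7 → 12/26 = 0.4615
Highest is class 'forest' with F1 score = 0.471.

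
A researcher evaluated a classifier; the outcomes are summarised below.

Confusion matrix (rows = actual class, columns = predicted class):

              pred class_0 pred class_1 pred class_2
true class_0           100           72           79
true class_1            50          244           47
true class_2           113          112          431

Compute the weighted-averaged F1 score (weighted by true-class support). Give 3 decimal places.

0.625

Per-class F1 score (2·TP/(2·TP+FP+FN)):
  class_0: TP=100, FP=50+113=163, FN=72+79=151 → 200/514 = 0.3891
  class_1: TP=244, FP=72+112=184, FN=50+47=97 → 488/769 = 0.6346
  class_2: TP=431, FP=79+47=126, FN=113+112=225 → 862/1213 = 0.7106
Weighted-F1 score = Σ (supportᵢ/N)·F1 scoreᵢ with N=1248: (251/1248)·0.3891 + (341/1248)·0.6346 + (656/1248)·0.7106 = 0.625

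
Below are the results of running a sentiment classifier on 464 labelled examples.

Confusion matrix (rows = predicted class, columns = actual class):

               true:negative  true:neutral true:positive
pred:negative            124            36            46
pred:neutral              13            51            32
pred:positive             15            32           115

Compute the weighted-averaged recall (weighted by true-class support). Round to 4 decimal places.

0.6250

Per-class recall (TP/(TP+FN)):
  negative: TP=124, FN=13+15=28 → 124/152 = 0.81579
  neutral: TP=51, FN=36+32=68 → 51/119 = 0.42857
  positive: TP=115, FN=46+32=78 → 115/193 = 0.59585
Weighted-recall = Σ (supportᵢ/N)·recallᵢ with N=464: (152/464)·0.81579 + (119/464)·0.42857 + (193/464)·0.59585 = 0.6250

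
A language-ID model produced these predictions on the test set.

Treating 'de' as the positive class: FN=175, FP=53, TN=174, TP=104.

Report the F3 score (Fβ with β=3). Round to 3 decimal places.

Fβ = (1+β²)·TP / ((1+β²)·TP + β²·FN + FP), with β²=9
= 10·104 / (10·104 + 9·175 + 53) = 0.390

0.390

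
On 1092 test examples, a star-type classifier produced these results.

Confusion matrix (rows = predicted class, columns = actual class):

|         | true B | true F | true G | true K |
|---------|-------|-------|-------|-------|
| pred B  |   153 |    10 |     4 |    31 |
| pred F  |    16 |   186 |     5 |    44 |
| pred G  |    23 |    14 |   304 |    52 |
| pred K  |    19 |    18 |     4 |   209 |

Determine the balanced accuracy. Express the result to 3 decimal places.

0.780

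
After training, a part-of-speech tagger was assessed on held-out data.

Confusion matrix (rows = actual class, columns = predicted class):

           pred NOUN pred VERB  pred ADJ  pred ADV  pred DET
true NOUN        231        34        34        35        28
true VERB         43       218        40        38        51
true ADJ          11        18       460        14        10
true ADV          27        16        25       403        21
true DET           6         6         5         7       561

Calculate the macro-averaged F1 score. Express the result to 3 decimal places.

Per-class F1 score (2·TP/(2·TP+FP+FN)):
  NOUN: TP=231, FP=43+11+27+6=87, FN=34+34+35+28=131 → 462/680 = 0.6794
  VERB: TP=218, FP=34+18+16+6=74, FN=43+40+38+51=172 → 436/682 = 0.6393
  ADJ: TP=460, FP=34+40+25+5=104, FN=11+18+14+10=53 → 920/1077 = 0.8542
  ADV: TP=403, FP=35+38+14+7=94, FN=27+16+25+21=89 → 806/989 = 0.8150
  DET: TP=561, FP=28+51+10+21=110, FN=6+6+5+7=24 → 1122/1256 = 0.8933
Macro-F1 score = mean = (0.6794 + 0.6393 + 0.8542 + 0.8150 + 0.8933) / 5 = 0.776

0.776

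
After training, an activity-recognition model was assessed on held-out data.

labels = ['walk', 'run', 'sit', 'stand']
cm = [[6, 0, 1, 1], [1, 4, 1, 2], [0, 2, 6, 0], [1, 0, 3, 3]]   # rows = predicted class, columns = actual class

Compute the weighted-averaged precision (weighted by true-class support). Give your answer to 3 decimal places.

Per-class precision (TP/(TP+FP)):
  walk: TP=6, FP=0+1+1=2 → 6/8 = 0.7500
  run: TP=4, FP=1+1+2=4 → 4/8 = 0.5000
  sit: TP=6, FP=0+2+0=2 → 6/8 = 0.7500
  stand: TP=3, FP=1+0+3=4 → 3/7 = 0.4286
Weighted-precision = Σ (supportᵢ/N)·precisionᵢ with N=31: (8/31)·0.7500 + (6/31)·0.5000 + (11/31)·0.7500 + (6/31)·0.4286 = 0.639

0.639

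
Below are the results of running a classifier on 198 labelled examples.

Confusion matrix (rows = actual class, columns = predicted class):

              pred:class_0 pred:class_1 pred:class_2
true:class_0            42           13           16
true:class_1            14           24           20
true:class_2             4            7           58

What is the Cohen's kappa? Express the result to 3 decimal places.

0.434

Observed agreement pₒ = trace/N = 124/198 = 0.6263
Expected agreement pₑ = Σ (rowᵢ·colᵢ)/N² = (71·60 + 58·44 + 69·94)/198² = 0.3392
κ = (pₒ − pₑ)/(1 − pₑ) = (0.6263 − 0.3392)/(1 − 0.3392) = 0.434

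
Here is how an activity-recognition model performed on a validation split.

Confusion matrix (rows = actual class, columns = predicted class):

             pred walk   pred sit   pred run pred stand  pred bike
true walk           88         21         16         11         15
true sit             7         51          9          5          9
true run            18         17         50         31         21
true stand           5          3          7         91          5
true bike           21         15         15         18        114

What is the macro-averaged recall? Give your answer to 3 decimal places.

Per-class recall (TP/(TP+FN)):
  walk: TP=88, FN=21+16+11+15=63 → 88/151 = 0.5828
  sit: TP=51, FN=7+9+5+9=30 → 51/81 = 0.6296
  run: TP=50, FN=18+17+31+21=87 → 50/137 = 0.3650
  stand: TP=91, FN=5+3+7+5=20 → 91/111 = 0.8198
  bike: TP=114, FN=21+15+15+18=69 → 114/183 = 0.6230
Macro-recall = mean = (0.5828 + 0.6296 + 0.3650 + 0.8198 + 0.6230) / 5 = 0.604

0.604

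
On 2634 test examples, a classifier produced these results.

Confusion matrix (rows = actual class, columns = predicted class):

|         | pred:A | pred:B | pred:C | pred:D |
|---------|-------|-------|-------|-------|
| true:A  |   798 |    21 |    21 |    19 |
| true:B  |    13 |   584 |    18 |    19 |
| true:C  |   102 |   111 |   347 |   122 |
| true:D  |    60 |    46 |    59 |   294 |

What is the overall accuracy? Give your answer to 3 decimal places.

0.768

Accuracy = trace / total = (798+584+347+294=2023) / 2634 = 2023/2634 = 0.768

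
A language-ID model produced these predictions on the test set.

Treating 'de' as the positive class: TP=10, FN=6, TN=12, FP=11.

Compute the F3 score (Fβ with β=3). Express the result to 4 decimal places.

Fβ = (1+β²)·TP / ((1+β²)·TP + β²·FN + FP), with β²=9
= 10·10 / (10·10 + 9·6 + 11) = 0.6061

0.6061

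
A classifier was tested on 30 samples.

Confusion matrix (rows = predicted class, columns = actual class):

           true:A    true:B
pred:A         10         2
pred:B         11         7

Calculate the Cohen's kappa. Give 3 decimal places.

Observed agreement pₒ = trace/N = 17/30 = 0.5667
Expected agreement pₑ = Σ (rowᵢ·colᵢ)/N² = (21·12 + 9·18)/30² = 0.4600
κ = (pₒ − pₑ)/(1 − pₑ) = (0.5667 − 0.4600)/(1 − 0.4600) = 0.198

0.198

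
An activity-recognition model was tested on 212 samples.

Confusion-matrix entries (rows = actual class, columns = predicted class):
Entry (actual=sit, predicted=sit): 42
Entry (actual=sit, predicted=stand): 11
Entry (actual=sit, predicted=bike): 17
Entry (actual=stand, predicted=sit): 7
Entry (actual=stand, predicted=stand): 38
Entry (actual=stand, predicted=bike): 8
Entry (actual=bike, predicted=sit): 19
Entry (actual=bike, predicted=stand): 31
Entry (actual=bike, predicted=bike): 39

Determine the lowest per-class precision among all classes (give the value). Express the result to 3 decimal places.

Per-class precision (TP/(TP+FP)):
  sit: TP=42, FP=7+19=26 → 42/68 = 0.6176
  stand: TP=38, FP=11+31=42 → 38/80 = 0.4750
  bike: TP=39, FP=17+8=25 → 39/64 = 0.6094
Lowest is class 'stand' with precision = 0.475.

0.475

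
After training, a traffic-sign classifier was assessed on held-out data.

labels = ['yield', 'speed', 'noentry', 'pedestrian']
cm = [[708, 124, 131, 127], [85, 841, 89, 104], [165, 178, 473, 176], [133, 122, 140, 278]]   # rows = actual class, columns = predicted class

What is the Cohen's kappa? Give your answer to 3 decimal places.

Observed agreement pₒ = trace/N = 2300/3874 = 0.5937
Expected agreement pₑ = Σ (rowᵢ·colᵢ)/N² = (1090·1091 + 1119·1265 + 992·833 + 673·685)/3874² = 0.2593
κ = (pₒ − pₑ)/(1 − pₑ) = (0.5937 − 0.2593)/(1 − 0.2593) = 0.451

0.451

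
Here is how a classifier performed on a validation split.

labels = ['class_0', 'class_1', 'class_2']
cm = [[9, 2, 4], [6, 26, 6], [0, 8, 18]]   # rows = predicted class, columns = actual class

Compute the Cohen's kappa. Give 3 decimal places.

0.476

Observed agreement pₒ = trace/N = 53/79 = 0.6709
Expected agreement pₑ = Σ (rowᵢ·colᵢ)/N² = (15·15 + 36·38 + 28·26)/79² = 0.3719
κ = (pₒ − pₑ)/(1 − pₑ) = (0.6709 − 0.3719)/(1 − 0.3719) = 0.476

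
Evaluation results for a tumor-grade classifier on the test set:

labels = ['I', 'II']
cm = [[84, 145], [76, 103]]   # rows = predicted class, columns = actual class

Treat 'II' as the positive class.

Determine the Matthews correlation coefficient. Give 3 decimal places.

MCC = (TP·TN − FP·FN) / √((TP+FP)(TP+FN)(TN+FP)(TN+FN))
Numerator = 103·84 − 76·145 = -2368
Denominator = √(179·248·160·229) = √1626522880 = 40330.1733
MCC = -2368 / 40330.1733 = -0.059

-0.059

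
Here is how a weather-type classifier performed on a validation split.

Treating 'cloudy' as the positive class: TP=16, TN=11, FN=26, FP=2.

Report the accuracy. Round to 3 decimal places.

0.491

Accuracy = (TP+TN)/N = (16+11)/55 = 0.491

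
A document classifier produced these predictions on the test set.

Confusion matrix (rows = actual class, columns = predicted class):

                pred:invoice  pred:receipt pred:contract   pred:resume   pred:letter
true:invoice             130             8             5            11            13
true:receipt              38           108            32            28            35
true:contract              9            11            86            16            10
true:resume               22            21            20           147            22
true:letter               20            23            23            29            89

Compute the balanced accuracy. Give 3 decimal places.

Balanced accuracy = mean of per-class recall.
  invoice: recall = 130/167 = 0.7784
  receipt: recall = 108/241 = 0.4481
  contract: recall = 86/132 = 0.6515
  resume: recall = 147/232 = 0.6336
  letter: recall = 89/184 = 0.4837
Mean = (0.7784 + 0.4481 + 0.6515 + 0.6336 + 0.4837) / 5 = 0.599

0.599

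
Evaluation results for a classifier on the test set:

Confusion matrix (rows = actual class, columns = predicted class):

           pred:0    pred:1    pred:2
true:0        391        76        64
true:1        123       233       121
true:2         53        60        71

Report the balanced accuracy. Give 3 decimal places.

Balanced accuracy = mean of per-class recall.
  0: recall = 391/531 = 0.7363
  1: recall = 233/477 = 0.4885
  2: recall = 71/184 = 0.3859
Mean = (0.7363 + 0.4885 + 0.3859) / 3 = 0.537

0.537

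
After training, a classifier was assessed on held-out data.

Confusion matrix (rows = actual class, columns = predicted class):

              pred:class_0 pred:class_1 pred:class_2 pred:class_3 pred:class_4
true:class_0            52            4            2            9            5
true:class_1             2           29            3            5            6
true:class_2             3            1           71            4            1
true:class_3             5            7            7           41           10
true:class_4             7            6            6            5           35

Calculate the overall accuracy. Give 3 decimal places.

0.699

Accuracy = trace / total = (52+29+71+41+35=228) / 326 = 228/326 = 0.699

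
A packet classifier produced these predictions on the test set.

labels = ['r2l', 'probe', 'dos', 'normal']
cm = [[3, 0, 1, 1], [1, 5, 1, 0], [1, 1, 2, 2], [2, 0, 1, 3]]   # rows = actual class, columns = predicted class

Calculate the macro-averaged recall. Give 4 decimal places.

Per-class recall (TP/(TP+FN)):
  r2l: TP=3, FN=0+1+1=2 → 3/5 = 0.60000
  probe: TP=5, FN=1+1+0=2 → 5/7 = 0.71429
  dos: TP=2, FN=1+1+2=4 → 2/6 = 0.33333
  normal: TP=3, FN=2+0+1=3 → 3/6 = 0.50000
Macro-recall = mean = (0.60000 + 0.71429 + 0.33333 + 0.50000) / 4 = 0.5369

0.5369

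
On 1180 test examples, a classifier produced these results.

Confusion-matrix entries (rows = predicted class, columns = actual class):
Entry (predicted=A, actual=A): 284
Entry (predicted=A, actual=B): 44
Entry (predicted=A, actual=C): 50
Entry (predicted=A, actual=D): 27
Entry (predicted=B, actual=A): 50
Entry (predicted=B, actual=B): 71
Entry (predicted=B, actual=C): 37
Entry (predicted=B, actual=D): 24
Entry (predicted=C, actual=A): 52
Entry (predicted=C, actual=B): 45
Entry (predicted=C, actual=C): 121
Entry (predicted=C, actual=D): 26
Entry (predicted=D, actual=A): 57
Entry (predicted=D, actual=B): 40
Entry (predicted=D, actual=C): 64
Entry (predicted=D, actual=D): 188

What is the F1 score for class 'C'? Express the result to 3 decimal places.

0.469

One-vs-rest for 'C': TP = diagonal; FP = other classes predicted 'C'; FN = 'C' predicted as other.
F1 score = 2·TP/(2·TP+FP+FN).
C: TP=121, FP=52+45+26=123, FN=50+37+64=151 → 242/516 = 0.4690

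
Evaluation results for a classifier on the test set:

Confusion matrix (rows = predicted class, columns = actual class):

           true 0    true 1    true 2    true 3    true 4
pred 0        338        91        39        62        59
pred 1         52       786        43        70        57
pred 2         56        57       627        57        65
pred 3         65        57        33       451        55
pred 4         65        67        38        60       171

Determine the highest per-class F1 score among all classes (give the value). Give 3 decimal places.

0.764

Per-class F1 score (2·TP/(2·TP+FP+FN)):
  0: TP=338, FP=91+39+62+59=251, FN=52+56+65+65=238 → 676/1165 = 0.5803
  1: TP=786, FP=52+43+70+57=222, FN=91+57+57+67=272 → 1572/2066 = 0.7609
  2: TP=627, FP=56+57+57+65=235, FN=39+43+33+38=153 → 1254/1642 = 0.7637
  3: TP=451, FP=65+57+33+55=210, FN=62+70+57+60=249 → 902/1361 = 0.6627
  4: TP=171, FP=65+67+38+60=230, FN=59+57+65+55=236 → 342/808 = 0.4233
Highest is class '2' with F1 score = 0.764.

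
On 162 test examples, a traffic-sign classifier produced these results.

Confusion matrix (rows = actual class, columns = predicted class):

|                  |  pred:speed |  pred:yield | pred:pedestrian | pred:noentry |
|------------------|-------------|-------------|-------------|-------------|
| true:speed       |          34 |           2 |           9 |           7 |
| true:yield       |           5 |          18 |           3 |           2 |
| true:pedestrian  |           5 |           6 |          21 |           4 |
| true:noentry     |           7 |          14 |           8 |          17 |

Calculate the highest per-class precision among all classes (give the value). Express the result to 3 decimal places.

Per-class precision (TP/(TP+FP)):
  speed: TP=34, FP=5+5+7=17 → 34/51 = 0.6667
  yield: TP=18, FP=2+6+14=22 → 18/40 = 0.4500
  pedestrian: TP=21, FP=9+3+8=20 → 21/41 = 0.5122
  noentry: TP=17, FP=7+2+4=13 → 17/30 = 0.5667
Highest is class 'speed' with precision = 0.667.

0.667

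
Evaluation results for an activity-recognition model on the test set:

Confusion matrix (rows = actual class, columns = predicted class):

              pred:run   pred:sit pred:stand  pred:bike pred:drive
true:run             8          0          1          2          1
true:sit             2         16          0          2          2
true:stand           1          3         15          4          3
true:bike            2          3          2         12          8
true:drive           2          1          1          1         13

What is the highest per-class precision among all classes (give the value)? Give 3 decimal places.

Per-class precision (TP/(TP+FP)):
  run: TP=8, FP=2+1+2+2=7 → 8/15 = 0.5333
  sit: TP=16, FP=0+3+3+1=7 → 16/23 = 0.6957
  stand: TP=15, FP=1+0+2+1=4 → 15/19 = 0.7895
  bike: TP=12, FP=2+2+4+1=9 → 12/21 = 0.5714
  drive: TP=13, FP=1+2+3+8=14 → 13/27 = 0.4815
Highest is class 'stand' with precision = 0.789.

0.789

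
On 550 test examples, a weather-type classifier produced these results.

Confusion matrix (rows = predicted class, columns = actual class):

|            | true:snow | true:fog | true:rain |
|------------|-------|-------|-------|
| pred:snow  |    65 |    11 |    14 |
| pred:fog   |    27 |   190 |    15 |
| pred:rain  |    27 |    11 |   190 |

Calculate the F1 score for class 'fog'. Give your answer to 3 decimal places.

0.856

Treat 'fog' as positive and all other classes as negative.
F1 score = 2·TP/(2·TP+FP+FN).
fog: TP=190, FP=27+15=42, FN=11+11=22 → 380/444 = 0.8559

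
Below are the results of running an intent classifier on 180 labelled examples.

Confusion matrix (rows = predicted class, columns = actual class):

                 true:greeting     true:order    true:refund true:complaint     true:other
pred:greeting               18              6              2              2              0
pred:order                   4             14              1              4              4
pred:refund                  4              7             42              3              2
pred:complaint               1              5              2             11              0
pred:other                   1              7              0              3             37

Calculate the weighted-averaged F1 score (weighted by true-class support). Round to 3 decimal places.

Per-class F1 score (2·TP/(2·TP+FP+FN)):
  greeting: TP=18, FP=6+2+2+0=10, FN=4+4+1+1=10 → 36/56 = 0.6429
  order: TP=14, FP=4+1+4+4=13, FN=6+7+5+7=25 → 28/66 = 0.4242
  refund: TP=42, FP=4+7+3+2=16, FN=2+1+2+0=5 → 84/105 = 0.8000
  complaint: TP=11, FP=1+5+2+0=8, FN=2+4+3+3=12 → 22/42 = 0.5238
  other: TP=37, FP=1+7+0+3=11, FN=0+4+2+0=6 → 74/91 = 0.8132
Weighted-F1 score = Σ (supportᵢ/N)·F1 scoreᵢ with N=180: (28/180)·0.6429 + (39/180)·0.4242 + (47/180)·0.8000 + (23/180)·0.5238 + (43/180)·0.8132 = 0.662

0.662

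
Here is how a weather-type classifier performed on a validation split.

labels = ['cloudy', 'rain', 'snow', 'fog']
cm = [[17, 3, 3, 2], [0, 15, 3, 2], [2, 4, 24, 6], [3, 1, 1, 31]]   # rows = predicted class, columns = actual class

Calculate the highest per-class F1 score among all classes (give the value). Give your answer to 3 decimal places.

0.805

Per-class F1 score (2·TP/(2·TP+FP+FN)):
  cloudy: TP=17, FP=3+3+2=8, FN=0+2+3=5 → 34/47 = 0.7234
  rain: TP=15, FP=0+3+2=5, FN=3+4+1=8 → 30/43 = 0.6977
  snow: TP=24, FP=2+4+6=12, FN=3+3+1=7 → 48/67 = 0.7164
  fog: TP=31, FP=3+1+1=5, FN=2+2+6=10 → 62/77 = 0.8052
Highest is class 'fog' with F1 score = 0.805.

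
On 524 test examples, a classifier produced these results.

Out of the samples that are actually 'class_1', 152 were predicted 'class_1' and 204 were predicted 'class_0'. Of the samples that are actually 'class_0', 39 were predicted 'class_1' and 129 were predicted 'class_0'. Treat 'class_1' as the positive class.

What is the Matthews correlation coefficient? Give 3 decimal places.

MCC = (TP·TN − FP·FN) / √((TP+FP)(TP+FN)(TN+FP)(TN+FN))
Numerator = 152·129 − 39·204 = 11652
Denominator = √(191·356·168·333) = √3803968224 = 61676.3182
MCC = 11652 / 61676.3182 = 0.189

0.189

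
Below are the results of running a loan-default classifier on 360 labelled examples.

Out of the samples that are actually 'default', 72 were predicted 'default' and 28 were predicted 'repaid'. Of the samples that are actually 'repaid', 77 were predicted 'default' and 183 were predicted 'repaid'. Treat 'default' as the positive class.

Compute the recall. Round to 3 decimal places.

Recall = TP/(TP+FN) = 72/(72+28) = 72/100 = 0.720

0.720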